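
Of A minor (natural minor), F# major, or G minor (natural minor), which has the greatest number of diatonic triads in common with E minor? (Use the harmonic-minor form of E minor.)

Triads of E minor (harmonic minor): E minor (i), F# diminished (ii°), G augmented (III+), A minor (iv), B major (V), C major (VI), D# diminished (vii°).
A minor (natural minor) shares 3: Em, Am, C.
F# major shares 1: B.
G minor (natural minor) shares 0: none.
The most common triads (3) are shared with A minor.

A minor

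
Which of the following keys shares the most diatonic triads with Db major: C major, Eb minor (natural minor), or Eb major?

Eb minor

Triads of Db major: Db major (I), Eb minor (ii), F minor (iii), Gb major (IV), Ab major (V), Bb minor (vi), C diminished (vii°).
C major shares 0: none.
Eb minor (natural minor) shares 4: Db, Ebm, Gb, Bbm.
Eb major shares 2: Fm, Ab.
The most common triads (4) are shared with Eb minor.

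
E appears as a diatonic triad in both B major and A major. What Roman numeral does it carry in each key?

The scale of B major is B C# D# E F# G# A#; E is degree 4, and the triad built there (E-G#-B) is major, so it is IV.
The scale of A major is A B C# D E F# G#; E is degree 5, and the triad built there (E-G#-B) is major, so it is V.

IV in B major; V in A major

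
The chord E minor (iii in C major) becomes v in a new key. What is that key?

The numeral v denotes a minor triad on scale degree 5. With E on degree 5, the tonic of the new key is A.
Degree 5 carries a minor triad in natural-minor keys, so the destination is A minor.
Check: the diatonic triads of A minor (natural minor) are Am (i), Bdim (ii°), C (III), Dm (iv), Em (v), F (VI), G (VII) — E minor is indeed v.

A minor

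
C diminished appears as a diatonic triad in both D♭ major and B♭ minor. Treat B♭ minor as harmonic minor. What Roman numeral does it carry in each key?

vii° in D♭ major; ii° in B♭ minor

The scale of D♭ major is D♭ E♭ F G♭ A♭ B♭ C; C is degree 7, and the triad built there (C-E♭-G♭) is diminished, so it is vii°.
The scale of B♭ minor (harmonic minor) is B♭ C D♭ E♭ F G♭ A; C is degree 2, and the triad built there (C-E♭-G♭) is diminished, so it is ii°.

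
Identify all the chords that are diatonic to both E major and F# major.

Triads in E major: E major (I), F# minor (ii), G# minor (iii), A major (IV), B major (V), C# minor (vi), D# diminished (vii°).
Triads in F# major: F# major (I), G# minor (ii), A# minor (iii), B major (IV), C# major (V), D# minor (vi), E# diminished (vii°).
Shared triads with their functions: G# minor (iii in E major, ii in F# major); B major (V in E major, IV in F# major).

G#m, B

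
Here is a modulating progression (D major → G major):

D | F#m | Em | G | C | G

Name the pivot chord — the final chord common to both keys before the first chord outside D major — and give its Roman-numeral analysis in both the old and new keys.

G — IV in D major, I in G major

Chords diatonic to D major: D, Em, F#m, G, A, Bm, C#dim.
Reading the progression, the first chord not in that set is C, so the modulation leaves D major there.
The chord immediately before C is G, which is diatonic to both keys: IV in D major and I in G major.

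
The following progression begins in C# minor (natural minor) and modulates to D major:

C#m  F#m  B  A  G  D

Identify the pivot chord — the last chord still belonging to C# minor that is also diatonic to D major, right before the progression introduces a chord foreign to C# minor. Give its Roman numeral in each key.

Chords diatonic to C# minor: C#m, D#dim, E, F#m, G#m, A, B.
Reading the progression, the first chord not in that set is G, so the modulation leaves C# minor there.
The chord immediately before G is A, which is diatonic to both keys: VI in C# minor and V in D major.

A — VI in C# minor, V in D major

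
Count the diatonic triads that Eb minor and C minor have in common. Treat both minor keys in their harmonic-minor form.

Diatonic triads of Eb minor (harmonic minor): Ebm (i), Fdim (ii°), Gbaug (III+), Abm (iv), Bb (V), Cb (VI), Ddim (vii°).
Diatonic triads of C minor (harmonic minor): Cm (i), Ddim (ii°), Ebaug (III+), Fm (iv), G (V), Ab (VI), Bdim (vii°).
Matching root and quality in both lists: Ddim.
That gives 1 common triad.

1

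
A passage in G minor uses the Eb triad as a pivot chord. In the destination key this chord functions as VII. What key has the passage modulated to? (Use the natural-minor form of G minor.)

The numeral VII denotes a major triad on scale degree 7. With Eb on degree 7, the tonic of the new key is F.
Degree 7 carries a major triad in natural-minor keys, so the destination is F minor.
Check: the diatonic triads of F minor (natural minor) are Fm (i), Gdim (ii°), Ab (III), Bbm (iv), Cm (v), Db (VI), Eb (VII) — Eb is indeed VII.

F minor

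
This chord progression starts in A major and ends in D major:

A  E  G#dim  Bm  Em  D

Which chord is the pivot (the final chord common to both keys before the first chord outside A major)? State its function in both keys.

Bm — ii in A major, vi in D major

Chords diatonic to A major: A, Bm, C#m, D, E, F#m, G#dim.
Reading the progression, the first chord not in that set is Em, so the modulation leaves A major there.
The chord immediately before Em is Bm, which is diatonic to both keys: ii in A major and vi in D major.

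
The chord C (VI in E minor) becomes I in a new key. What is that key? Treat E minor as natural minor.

The numeral I denotes a major triad on scale degree 1. With C on degree 1, the tonic of the new key is C.
Degree 1 carries a major triad in major keys, so the destination is C major.
Check: the diatonic triads of C major are C (I), Dm (ii), Em (iii), F (IV), G (V), Am (vi), Bdim (vii°) — C is indeed I.

C major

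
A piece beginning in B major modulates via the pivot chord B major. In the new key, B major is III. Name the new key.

G# minor

The numeral III denotes a major triad on scale degree 3. With B on degree 3, the tonic of the new key is G#.
Degree 3 carries a major triad in natural-minor keys, so the destination is G# minor.
Check: the diatonic triads of G# minor (natural minor) are G#m (i), A#dim (ii°), B (III), C#m (iv), D#m (v), E (VI), F# (VII) — B major is indeed III.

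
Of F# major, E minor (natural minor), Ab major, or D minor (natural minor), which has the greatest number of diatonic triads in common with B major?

Triads of B major: B major (I), C# minor (ii), D# minor (iii), E major (IV), F# major (V), G# minor (vi), A# diminished (vii°).
F# major shares 4: B, D#m, F#, G#m.
E minor (natural minor) shares 0: none.
Ab major shares 0: none.
D minor (natural minor) shares 0: none.
The most common triads (4) are shared with F# major.

F# major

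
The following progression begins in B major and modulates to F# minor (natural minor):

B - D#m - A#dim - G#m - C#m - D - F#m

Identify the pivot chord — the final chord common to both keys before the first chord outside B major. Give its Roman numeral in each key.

C#m — ii in B major, v in F# minor

Chords diatonic to B major: B, C#m, D#m, E, F#, G#m, A#dim.
Reading the progression, the first chord not in that set is D, so the modulation leaves B major there.
The chord immediately before D is C#m, which is diatonic to both keys: ii in B major and v in F# minor.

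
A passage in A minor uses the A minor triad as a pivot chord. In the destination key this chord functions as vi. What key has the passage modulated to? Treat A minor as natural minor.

C major

The numeral vi denotes a minor triad on scale degree 6. With A on degree 6, the tonic of the new key is C.
Degree 6 carries a minor triad in major keys, so the destination is C major.
Check: the diatonic triads of C major are C (I), Dm (ii), Em (iii), F (IV), G (V), Am (vi), Bdim (vii°) — A minor is indeed vi.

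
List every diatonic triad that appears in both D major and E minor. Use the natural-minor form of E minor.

D, Em, G, Bm

Triads in D major: D major (I), E minor (ii), F♯ minor (iii), G major (IV), A major (V), B minor (vi), C♯ diminished (vii°).
Triads in E minor (natural minor): E minor (i), F♯ diminished (ii°), G major (III), A minor (iv), B minor (v), C major (VI), D major (VII).
Shared triads with their functions: D major (I in D major, VII in E minor); E minor (ii in D major, i in E minor); G major (IV in D major, III in E minor); B minor (vi in D major, v in E minor).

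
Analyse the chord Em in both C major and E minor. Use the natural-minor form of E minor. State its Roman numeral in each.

iii in C major; i in E minor

The scale of C major is C D E F G A B; E is degree 3, and the triad built there (E-G-B) is minor, so it is iii.
The scale of E minor (natural minor) is E F# G A B C D; E is degree 1, and the triad built there (E-G-B) is minor, so it is i.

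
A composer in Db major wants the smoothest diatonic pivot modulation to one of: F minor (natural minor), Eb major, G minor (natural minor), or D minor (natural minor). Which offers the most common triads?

F minor

Triads of Db major: Db major (I), Eb minor (ii), F minor (iii), Gb major (IV), Ab major (V), Bb minor (vi), C diminished (vii°).
F minor (natural minor) shares 4: Db, Fm, Ab, Bbm.
Eb major shares 2: Fm, Ab.
G minor (natural minor) shares 0: none.
D minor (natural minor) shares 0: none.
The most common triads (4) are shared with F minor.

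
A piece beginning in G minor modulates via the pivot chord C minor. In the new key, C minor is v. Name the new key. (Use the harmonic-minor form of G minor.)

The numeral v denotes a minor triad on scale degree 5. With C on degree 5, the tonic of the new key is F.
Degree 5 carries a minor triad in natural-minor keys, so the destination is F minor.
Check: the diatonic triads of F minor (natural minor) are Fm (i), Gdim (ii°), Ab (III), Bbm (iv), Cm (v), Db (VI), Eb (VII) — C minor is indeed v.

F minor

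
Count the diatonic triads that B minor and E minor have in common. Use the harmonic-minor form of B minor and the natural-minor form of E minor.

Diatonic triads of B minor (harmonic minor): Bm (i), C#dim (ii°), Daug (III+), Em (iv), F# (V), G (VI), A#dim (vii°).
Diatonic triads of E minor (natural minor): Em (i), F#dim (ii°), G (III), Am (iv), Bm (v), C (VI), D (VII).
Matching root and quality in both lists: Bm, Em, G.
That gives 3 common triads.

3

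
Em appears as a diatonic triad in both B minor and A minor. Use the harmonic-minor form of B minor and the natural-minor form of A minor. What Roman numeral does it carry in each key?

The scale of B minor (harmonic minor) is B C# D E F# G A#; E is degree 4, and the triad built there (E-G-B) is minor, so it is iv.
The scale of A minor (natural minor) is A B C D E F G; E is degree 5, and the triad built there (E-G-B) is minor, so it is v.

iv in B minor; v in A minor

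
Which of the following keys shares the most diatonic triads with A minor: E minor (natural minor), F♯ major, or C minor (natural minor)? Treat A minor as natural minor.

Triads of A minor (natural minor): A minor (i), B diminished (ii°), C major (III), D minor (iv), E minor (v), F major (VI), G major (VII).
E minor (natural minor) shares 4: Am, C, Em, G.
F♯ major shares 0: none.
C minor (natural minor) shares 0: none.
The most common triads (4) are shared with E minor.

E minor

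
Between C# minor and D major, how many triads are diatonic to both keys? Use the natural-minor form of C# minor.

Diatonic triads of C# minor (natural minor): C#m (i), D#dim (ii°), E (III), F#m (iv), G#m (v), A (VI), B (VII).
Diatonic triads of D major: D (I), Em (ii), F#m (iii), G (IV), A (V), Bm (vi), C#dim (vii°).
Matching root and quality in both lists: F#m, A.
That gives 2 common triads.

2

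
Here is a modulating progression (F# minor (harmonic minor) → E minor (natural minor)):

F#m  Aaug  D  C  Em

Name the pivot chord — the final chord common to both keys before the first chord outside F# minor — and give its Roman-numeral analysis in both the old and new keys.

D — VI in F# minor, VII in E minor

Chords diatonic to F# minor: F#m, G#dim, Aaug, Bm, C#, D, E#dim.
Reading the progression, the first chord not in that set is C, so the modulation leaves F# minor there.
The chord immediately before C is D, which is diatonic to both keys: VI in F# minor and VII in E minor.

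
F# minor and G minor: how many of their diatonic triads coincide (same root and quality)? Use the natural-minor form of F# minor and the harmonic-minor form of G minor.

Diatonic triads of F# minor (natural minor): F# minor (i), G# diminished (ii°), A major (III), B minor (iv), C# minor (v), D major (VI), E major (VII).
Diatonic triads of G minor (harmonic minor): G minor (i), A diminished (ii°), Bb augmented (III+), C minor (iv), D major (V), Eb major (VI), F# diminished (vii°).
Matching root and quality in both lists: D major.
That gives 1 common triad.

1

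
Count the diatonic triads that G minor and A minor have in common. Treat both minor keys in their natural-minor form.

2

Diatonic triads of G minor (natural minor): Gm (i), Adim (ii°), Bb (III), Cm (iv), Dm (v), Eb (VI), F (VII).
Diatonic triads of A minor (natural minor): Am (i), Bdim (ii°), C (III), Dm (iv), Em (v), F (VI), G (VII).
Matching root and quality in both lists: Dm, F.
That gives 2 common triads.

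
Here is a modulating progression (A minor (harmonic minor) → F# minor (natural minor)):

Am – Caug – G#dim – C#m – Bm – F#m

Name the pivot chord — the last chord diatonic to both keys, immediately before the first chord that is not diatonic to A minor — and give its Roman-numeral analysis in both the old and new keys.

G#dim — vii° in A minor, ii° in F# minor

Chords diatonic to A minor: Am, Bdim, Caug, Dm, E, F, G#dim.
Reading the progression, the first chord not in that set is C#m, so the modulation leaves A minor there.
The chord immediately before C#m is G#dim, which is diatonic to both keys: vii° in A minor and ii° in F# minor.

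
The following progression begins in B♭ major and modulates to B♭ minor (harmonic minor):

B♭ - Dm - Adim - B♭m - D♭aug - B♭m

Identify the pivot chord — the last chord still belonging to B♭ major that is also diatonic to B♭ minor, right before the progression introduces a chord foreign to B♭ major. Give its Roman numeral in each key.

Adim — vii° in B♭ major, vii° in B♭ minor

Chords diatonic to B♭ major: B♭, Cm, Dm, E♭, F, Gm, Adim.
Reading the progression, the first chord not in that set is B♭m, so the modulation leaves B♭ major there.
The chord immediately before B♭m is Adim, which is diatonic to both keys: vii° in B♭ major and vii° in B♭ minor.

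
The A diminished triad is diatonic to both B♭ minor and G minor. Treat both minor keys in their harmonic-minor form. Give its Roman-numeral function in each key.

vii° in B♭ minor; ii° in G minor

The scale of B♭ minor (harmonic minor) is B♭ C D♭ E♭ F G♭ A; A is degree 7, and the triad built there (A-C-E♭) is diminished, so it is vii°.
The scale of G minor (harmonic minor) is G A B♭ C D E♭ F♯; A is degree 2, and the triad built there (A-C-E♭) is diminished, so it is ii°.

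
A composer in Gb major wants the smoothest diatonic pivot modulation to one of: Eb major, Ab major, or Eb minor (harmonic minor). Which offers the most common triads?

Eb minor

Triads of Gb major: Gb (I), Abm (ii), Bbm (iii), Cb (IV), Db (V), Ebm (vi), Fdim (vii°).
Eb major shares 0: none.
Ab major shares 2: Bbm, Db.
Eb minor (harmonic minor) shares 4: Abm, Cb, Ebm, Fdim.
The most common triads (4) are shared with Eb minor.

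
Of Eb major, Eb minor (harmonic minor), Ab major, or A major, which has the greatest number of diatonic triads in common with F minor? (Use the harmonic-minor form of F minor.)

Triads of F minor (harmonic minor): F minor (i), G diminished (ii°), Ab augmented (III+), Bb minor (iv), C major (V), Db major (VI), E diminished (vii°).
Eb major shares 1: Fm.
Eb minor (harmonic minor) shares 0: none.
Ab major shares 4: Fm, Gdim, Bbm, Db.
A major shares 0: none.
The most common triads (4) are shared with Ab major.

Ab major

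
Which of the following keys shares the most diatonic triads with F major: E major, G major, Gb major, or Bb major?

Triads of F major: F major (I), G minor (ii), A minor (iii), Bb major (IV), C major (V), D minor (vi), E diminished (vii°).
E major shares 0: none.
G major shares 2: Am, C.
Gb major shares 0: none.
Bb major shares 4: F, Gm, Bb, Dm.
The most common triads (4) are shared with Bb major.

Bb major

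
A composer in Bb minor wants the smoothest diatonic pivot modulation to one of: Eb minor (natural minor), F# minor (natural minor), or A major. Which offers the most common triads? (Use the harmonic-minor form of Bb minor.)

Triads of Bb minor (harmonic minor): Bb minor (i), C diminished (ii°), Db augmented (III+), Eb minor (iv), F major (V), Gb major (VI), A diminished (vii°).
Eb minor (natural minor) shares 3: Bbm, Ebm, Gb.
F# minor (natural minor) shares 0: none.
A major shares 0: none.
The most common triads (3) are shared with Eb minor.

Eb minor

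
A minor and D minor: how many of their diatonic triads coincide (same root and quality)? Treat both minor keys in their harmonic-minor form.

1

Diatonic triads of A minor (harmonic minor): Am (i), Bdim (ii°), Caug (III+), Dm (iv), E (V), F (VI), G#dim (vii°).
Diatonic triads of D minor (harmonic minor): Dm (i), Edim (ii°), Faug (III+), Gm (iv), A (V), Bb (VI), C#dim (vii°).
Matching root and quality in both lists: Dm.
That gives 1 common triad.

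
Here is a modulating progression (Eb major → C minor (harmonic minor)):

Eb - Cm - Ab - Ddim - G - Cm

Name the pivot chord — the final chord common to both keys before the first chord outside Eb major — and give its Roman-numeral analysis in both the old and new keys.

Ddim — vii° in Eb major, ii° in C minor

Chords diatonic to Eb major: Eb, Fm, Gm, Ab, Bb, Cm, Ddim.
Reading the progression, the first chord not in that set is G, so the modulation leaves Eb major there.
The chord immediately before G is Ddim, which is diatonic to both keys: vii° in Eb major and ii° in C minor.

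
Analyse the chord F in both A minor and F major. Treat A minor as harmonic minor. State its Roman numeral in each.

VI in A minor; I in F major

The scale of A minor (harmonic minor) is A B C D E F G♯; F is degree 6, and the triad built there (F-A-C) is major, so it is VI.
The scale of F major is F G A B♭ C D E; F is degree 1, and the triad built there (F-A-C) is major, so it is I.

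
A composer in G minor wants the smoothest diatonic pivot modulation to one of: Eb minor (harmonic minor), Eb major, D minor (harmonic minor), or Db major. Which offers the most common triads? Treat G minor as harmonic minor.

Eb major

Triads of G minor (harmonic minor): Gm (i), Adim (ii°), Bbaug (III+), Cm (iv), D (V), Eb (VI), F#dim (vii°).
Eb minor (harmonic minor) shares 0: none.
Eb major shares 3: Gm, Cm, Eb.
D minor (harmonic minor) shares 1: Gm.
Db major shares 0: none.
The most common triads (3) are shared with Eb major.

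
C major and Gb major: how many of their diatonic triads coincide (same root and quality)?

Diatonic triads of C major: C (I), Dm (ii), Em (iii), F (IV), G (V), Am (vi), Bdim (vii°).
Diatonic triads of Gb major: Gb (I), Abm (ii), Bbm (iii), Cb (IV), Db (V), Ebm (vi), Fdim (vii°).
No triad has the same root and quality in both keys.

0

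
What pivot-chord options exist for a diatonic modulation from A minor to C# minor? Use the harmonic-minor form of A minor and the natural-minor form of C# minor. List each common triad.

Triads in A minor (harmonic minor): A minor (i), B diminished (ii°), C augmented (III+), D minor (iv), E major (V), F major (VI), G# diminished (vii°).
Triads in C# minor (natural minor): C# minor (i), D# diminished (ii°), E major (III), F# minor (iv), G# minor (v), A major (VI), B major (VII).
Shared triads with their functions: E major (V in A minor, III in C# minor).

E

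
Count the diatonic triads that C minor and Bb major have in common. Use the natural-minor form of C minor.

Diatonic triads of C minor (natural minor): Cm (i), Ddim (ii°), Eb (III), Fm (iv), Gm (v), Ab (VI), Bb (VII).
Diatonic triads of Bb major: Bb (I), Cm (ii), Dm (iii), Eb (IV), F (V), Gm (vi), Adim (vii°).
Matching root and quality in both lists: Cm, Eb, Gm, Bb.
That gives 4 common triads.

4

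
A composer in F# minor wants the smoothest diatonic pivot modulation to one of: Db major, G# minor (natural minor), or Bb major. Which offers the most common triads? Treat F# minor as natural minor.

G# minor

Triads of F# minor (natural minor): F# minor (i), G# diminished (ii°), A major (III), B minor (iv), C# minor (v), D major (VI), E major (VII).
Db major shares 0: none.
G# minor (natural minor) shares 2: C#m, E.
Bb major shares 0: none.
The most common triads (2) are shared with G# minor.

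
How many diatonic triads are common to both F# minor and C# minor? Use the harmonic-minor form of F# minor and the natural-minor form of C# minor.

Diatonic triads of F# minor (harmonic minor): F#m (i), G#dim (ii°), Aaug (III+), Bm (iv), C# (V), D (VI), E#dim (vii°).
Diatonic triads of C# minor (natural minor): C#m (i), D#dim (ii°), E (III), F#m (iv), G#m (v), A (VI), B (VII).
Matching root and quality in both lists: F#m.
That gives 1 common triad.

1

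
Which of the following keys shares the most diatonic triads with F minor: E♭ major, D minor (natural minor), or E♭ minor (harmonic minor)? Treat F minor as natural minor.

Triads of F minor (natural minor): F minor (i), G diminished (ii°), A♭ major (III), B♭ minor (iv), C minor (v), D♭ major (VI), E♭ major (VII).
E♭ major shares 4: Fm, A♭, Cm, E♭.
D minor (natural minor) shares 0: none.
E♭ minor (harmonic minor) shares 0: none.
The most common triads (4) are shared with E♭ major.

E♭ major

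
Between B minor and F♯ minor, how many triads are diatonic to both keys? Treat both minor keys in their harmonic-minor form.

1

Diatonic triads of B minor (harmonic minor): Bm (i), C♯dim (ii°), Daug (III+), Em (iv), F♯ (V), G (VI), A♯dim (vii°).
Diatonic triads of F♯ minor (harmonic minor): F♯m (i), G♯dim (ii°), Aaug (III+), Bm (iv), C♯ (V), D (VI), E♯dim (vii°).
Matching root and quality in both lists: Bm.
That gives 1 common triad.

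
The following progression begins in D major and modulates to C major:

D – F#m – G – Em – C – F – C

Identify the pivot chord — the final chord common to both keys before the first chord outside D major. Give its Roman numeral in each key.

Chords diatonic to D major: D, Em, F#m, G, A, Bm, C#dim.
Reading the progression, the first chord not in that set is C, so the modulation leaves D major there.
The chord immediately before C is Em, which is diatonic to both keys: ii in D major and iii in C major.

Em — ii in D major, iii in C major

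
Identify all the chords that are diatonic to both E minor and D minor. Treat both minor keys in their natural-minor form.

Am, C

Triads in E minor (natural minor): E minor (i), F♯ diminished (ii°), G major (III), A minor (iv), B minor (v), C major (VI), D major (VII).
Triads in D minor (natural minor): D minor (i), E diminished (ii°), F major (III), G minor (iv), A minor (v), B♭ major (VI), C major (VII).
Shared triads with their functions: A minor (iv in E minor, v in D minor); C major (VI in E minor, VII in D minor).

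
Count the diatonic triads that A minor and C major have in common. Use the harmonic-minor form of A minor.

4

Diatonic triads of A minor (harmonic minor): Am (i), Bdim (ii°), Caug (III+), Dm (iv), E (V), F (VI), G#dim (vii°).
Diatonic triads of C major: C (I), Dm (ii), Em (iii), F (IV), G (V), Am (vi), Bdim (vii°).
Matching root and quality in both lists: Am, Bdim, Dm, F.
That gives 4 common triads.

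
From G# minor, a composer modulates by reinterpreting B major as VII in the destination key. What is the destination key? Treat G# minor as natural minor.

C# minor

The numeral VII denotes a major triad on scale degree 7. With B on degree 7, the tonic of the new key is C#.
Degree 7 carries a major triad in natural-minor keys, so the destination is C# minor.
Check: the diatonic triads of C# minor (natural minor) are C#m (i), D#dim (ii°), E (III), F#m (iv), G#m (v), A (VI), B (VII) — B major is indeed VII.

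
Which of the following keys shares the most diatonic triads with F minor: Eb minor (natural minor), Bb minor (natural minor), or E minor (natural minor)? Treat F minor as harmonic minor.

Triads of F minor (harmonic minor): Fm (i), Gdim (ii°), Abaug (III+), Bbm (iv), C (V), Db (VI), Edim (vii°).
Eb minor (natural minor) shares 2: Bbm, Db.
Bb minor (natural minor) shares 3: Fm, Bbm, Db.
E minor (natural minor) shares 1: C.
The most common triads (3) are shared with Bb minor.

Bb minor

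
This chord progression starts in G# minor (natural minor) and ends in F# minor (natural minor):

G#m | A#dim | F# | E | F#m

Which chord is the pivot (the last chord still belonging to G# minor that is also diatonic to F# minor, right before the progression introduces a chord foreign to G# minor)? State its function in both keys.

Chords diatonic to G# minor: G#m, A#dim, B, C#m, D#m, E, F#.
Reading the progression, the first chord not in that set is F#m, so the modulation leaves G# minor there.
The chord immediately before F#m is E, which is diatonic to both keys: VI in G# minor and VII in F# minor.

E — VI in G# minor, VII in F# minor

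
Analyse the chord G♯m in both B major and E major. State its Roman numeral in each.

vi in B major; iii in E major

The scale of B major is B C♯ D♯ E F♯ G♯ A♯; G♯ is degree 6, and the triad built there (G♯-B-D♯) is minor, so it is vi.
The scale of E major is E F♯ G♯ A B C♯ D♯; G♯ is degree 3, and the triad built there (G♯-B-D♯) is minor, so it is iii.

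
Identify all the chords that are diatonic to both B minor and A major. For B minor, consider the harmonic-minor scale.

Triads in B minor (harmonic minor): Bm (i), C#dim (ii°), Daug (III+), Em (iv), F# (V), G (VI), A#dim (vii°).
Triads in A major: A (I), Bm (ii), C#m (iii), D (IV), E (V), F#m (vi), G#dim (vii°).
Shared triads with their functions: Bm (i in B minor, ii in A major).

Bm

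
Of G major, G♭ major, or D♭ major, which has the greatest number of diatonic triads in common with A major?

Triads of A major: A (I), Bm (ii), C♯m (iii), D (IV), E (V), F♯m (vi), G♯dim (vii°).
G major shares 2: Bm, D.
G♭ major shares 0: none.
D♭ major shares 0: none.
The most common triads (2) are shared with G major.

G major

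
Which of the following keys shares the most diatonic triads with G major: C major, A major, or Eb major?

C major

Triads of G major: G major (I), A minor (ii), B minor (iii), C major (IV), D major (V), E minor (vi), F# diminished (vii°).
C major shares 4: G, Am, C, Em.
A major shares 2: Bm, D.
Eb major shares 0: none.
The most common triads (4) are shared with C major.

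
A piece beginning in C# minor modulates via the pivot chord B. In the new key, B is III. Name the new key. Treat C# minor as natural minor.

The numeral III denotes a major triad on scale degree 3. With B on degree 3, the tonic of the new key is G#.
Degree 3 carries a major triad in natural-minor keys, so the destination is G# minor.
Check: the diatonic triads of G# minor (natural minor) are G#m (i), A#dim (ii°), B (III), C#m (iv), D#m (v), E (VI), F# (VII) — B is indeed III.

G# minor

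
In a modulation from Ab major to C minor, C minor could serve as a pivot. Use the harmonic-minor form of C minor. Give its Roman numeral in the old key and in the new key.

iii in Ab major; i in C minor

The scale of Ab major is Ab Bb C Db Eb F G; C is degree 3, and the triad built there (C-Eb-G) is minor, so it is iii.
The scale of C minor (harmonic minor) is C D Eb F G Ab B; C is degree 1, and the triad built there (C-Eb-G) is minor, so it is i.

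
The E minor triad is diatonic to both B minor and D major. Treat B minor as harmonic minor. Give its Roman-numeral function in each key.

The scale of B minor (harmonic minor) is B C# D E F# G A#; E is degree 4, and the triad built there (E-G-B) is minor, so it is iv.
The scale of D major is D E F# G A B C#; E is degree 2, and the triad built there (E-G-B) is minor, so it is ii.

iv in B minor; ii in D major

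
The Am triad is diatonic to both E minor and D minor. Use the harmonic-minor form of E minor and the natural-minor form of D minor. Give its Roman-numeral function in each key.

iv in E minor; v in D minor

The scale of E minor (harmonic minor) is E F# G A B C D#; A is degree 4, and the triad built there (A-C-E) is minor, so it is iv.
The scale of D minor (natural minor) is D E F G A Bb C; A is degree 5, and the triad built there (A-C-E) is minor, so it is v.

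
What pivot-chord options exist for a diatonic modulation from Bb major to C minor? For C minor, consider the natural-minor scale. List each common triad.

Triads in Bb major: Bb (I), Cm (ii), Dm (iii), Eb (IV), F (V), Gm (vi), Adim (vii°).
Triads in C minor (natural minor): Cm (i), Ddim (ii°), Eb (III), Fm (iv), Gm (v), Ab (VI), Bb (VII).
Shared triads with their functions: Bb (I in Bb major, VII in C minor); Cm (ii in Bb major, i in C minor); Eb (IV in Bb major, III in C minor); Gm (vi in Bb major, v in C minor).

Bb, Cm, Eb, Gm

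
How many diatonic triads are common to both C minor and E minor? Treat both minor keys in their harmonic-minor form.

Diatonic triads of C minor (harmonic minor): C minor (i), D diminished (ii°), Eb augmented (III+), F minor (iv), G major (V), Ab major (VI), B diminished (vii°).
Diatonic triads of E minor (harmonic minor): E minor (i), F# diminished (ii°), G augmented (III+), A minor (iv), B major (V), C major (VI), D# diminished (vii°).
No triad has the same root and quality in both keys.

0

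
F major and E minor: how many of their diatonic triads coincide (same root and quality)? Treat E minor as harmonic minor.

Diatonic triads of F major: F (I), Gm (ii), Am (iii), Bb (IV), C (V), Dm (vi), Edim (vii°).
Diatonic triads of E minor (harmonic minor): Em (i), F#dim (ii°), Gaug (III+), Am (iv), B (V), C (VI), D#dim (vii°).
Matching root and quality in both lists: Am, C.
That gives 2 common triads.

2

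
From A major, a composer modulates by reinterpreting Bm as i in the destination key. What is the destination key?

B minor

The numeral i denotes a minor triad on scale degree 1. With B on degree 1, the tonic of the new key is B.
Degree 1 carries a minor triad in minor keys, so the destination is B minor.
Check: the diatonic triads of B minor (natural minor) are Bm (i), C#dim (ii°), D (III), Em (iv), F#m (v), G (VI), A (VII) — Bm is indeed i.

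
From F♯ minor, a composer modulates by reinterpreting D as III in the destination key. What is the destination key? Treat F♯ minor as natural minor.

B minor

The numeral III denotes a major triad on scale degree 3. With D on degree 3, the tonic of the new key is B.
Degree 3 carries a major triad in natural-minor keys, so the destination is B minor.
Check: the diatonic triads of B minor (natural minor) are Bm (i), C♯dim (ii°), D (III), Em (iv), F♯m (v), G (VI), A (VII) — D is indeed III.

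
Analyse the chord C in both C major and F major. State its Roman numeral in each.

The scale of C major is C D E F G A B; C is degree 1, and the triad built there (C-E-G) is major, so it is I.
The scale of F major is F G A Bb C D E; C is degree 5, and the triad built there (C-E-G) is major, so it is V.

I in C major; V in F major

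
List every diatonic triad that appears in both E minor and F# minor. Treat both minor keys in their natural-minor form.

Bm, D

Triads in E minor (natural minor): E minor (i), F# diminished (ii°), G major (III), A minor (iv), B minor (v), C major (VI), D major (VII).
Triads in F# minor (natural minor): F# minor (i), G# diminished (ii°), A major (III), B minor (iv), C# minor (v), D major (VI), E major (VII).
Shared triads with their functions: B minor (v in E minor, iv in F# minor); D major (VII in E minor, VI in F# minor).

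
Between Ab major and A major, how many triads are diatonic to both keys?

Diatonic triads of Ab major: Ab (I), Bbm (ii), Cm (iii), Db (IV), Eb (V), Fm (vi), Gdim (vii°).
Diatonic triads of A major: A (I), Bm (ii), C#m (iii), D (IV), E (V), F#m (vi), G#dim (vii°).
No triad has the same root and quality in both keys.

0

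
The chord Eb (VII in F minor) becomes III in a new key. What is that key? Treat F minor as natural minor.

The numeral III denotes a major triad on scale degree 3. With Eb on degree 3, the tonic of the new key is C.
Degree 3 carries a major triad in natural-minor keys, so the destination is C minor.
Check: the diatonic triads of C minor (natural minor) are Cm (i), Ddim (ii°), Eb (III), Fm (iv), Gm (v), Ab (VI), Bb (VII) — Eb is indeed III.

C minor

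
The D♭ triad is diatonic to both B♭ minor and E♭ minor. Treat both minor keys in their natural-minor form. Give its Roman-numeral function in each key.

The scale of B♭ minor (natural minor) is B♭ C D♭ E♭ F G♭ A♭; D♭ is degree 3, and the triad built there (D♭-F-A♭) is major, so it is III.
The scale of E♭ minor (natural minor) is E♭ F G♭ A♭ B♭ C♭ D♭; D♭ is degree 7, and the triad built there (D♭-F-A♭) is major, so it is VII.

III in B♭ minor; VII in E♭ minor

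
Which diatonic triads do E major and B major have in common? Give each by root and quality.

E, G#m, B, C#m

Triads in E major: E (I), F#m (ii), G#m (iii), A (IV), B (V), C#m (vi), D#dim (vii°).
Triads in B major: B (I), C#m (ii), D#m (iii), E (IV), F# (V), G#m (vi), A#dim (vii°).
Shared triads with their functions: E (I in E major, IV in B major); G#m (iii in E major, vi in B major); B (V in E major, I in B major); C#m (vi in E major, ii in B major).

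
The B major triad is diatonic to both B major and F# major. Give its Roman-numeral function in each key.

The scale of B major is B C# D# E F# G# A#; B is degree 1, and the triad built there (B-D#-F#) is major, so it is I.
The scale of F# major is F# G# A# B C# D# E#; B is degree 4, and the triad built there (B-D#-F#) is major, so it is IV.

I in B major; IV in F# major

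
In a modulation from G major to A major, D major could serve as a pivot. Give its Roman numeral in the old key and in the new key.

V in G major; IV in A major

The scale of G major is G A B C D E F#; D is degree 5, and the triad built there (D-F#-A) is major, so it is V.
The scale of A major is A B C# D E F# G#; D is degree 4, and the triad built there (D-F#-A) is major, so it is IV.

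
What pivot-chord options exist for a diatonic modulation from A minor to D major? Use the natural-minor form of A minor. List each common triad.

Triads in A minor (natural minor): A minor (i), B diminished (ii°), C major (III), D minor (iv), E minor (v), F major (VI), G major (VII).
Triads in D major: D major (I), E minor (ii), F# minor (iii), G major (IV), A major (V), B minor (vi), C# diminished (vii°).
Shared triads with their functions: E minor (v in A minor, ii in D major); G major (VII in A minor, IV in D major).

Em, G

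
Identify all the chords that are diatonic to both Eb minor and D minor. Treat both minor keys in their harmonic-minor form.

Triads in Eb minor (harmonic minor): Ebm (i), Fdim (ii°), Gbaug (III+), Abm (iv), Bb (V), Cb (VI), Ddim (vii°).
Triads in D minor (harmonic minor): Dm (i), Edim (ii°), Faug (III+), Gm (iv), A (V), Bb (VI), C#dim (vii°).
Shared triads with their functions: Bb (V in Eb minor, VI in D minor).

Bb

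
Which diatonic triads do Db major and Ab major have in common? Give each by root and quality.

Db, Fm, Ab, Bbm

Triads in Db major: Db (I), Ebm (ii), Fm (iii), Gb (IV), Ab (V), Bbm (vi), Cdim (vii°).
Triads in Ab major: Ab (I), Bbm (ii), Cm (iii), Db (IV), Eb (V), Fm (vi), Gdim (vii°).
Shared triads with their functions: Db (I in Db major, IV in Ab major); Fm (iii in Db major, vi in Ab major); Ab (V in Db major, I in Ab major); Bbm (vi in Db major, ii in Ab major).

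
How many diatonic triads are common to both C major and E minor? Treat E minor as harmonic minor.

3

Diatonic triads of C major: C major (I), D minor (ii), E minor (iii), F major (IV), G major (V), A minor (vi), B diminished (vii°).
Diatonic triads of E minor (harmonic minor): E minor (i), F# diminished (ii°), G augmented (III+), A minor (iv), B major (V), C major (VI), D# diminished (vii°).
Matching root and quality in both lists: C major, E minor, A minor.
That gives 3 common triads.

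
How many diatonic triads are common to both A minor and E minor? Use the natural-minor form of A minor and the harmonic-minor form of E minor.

Diatonic triads of A minor (natural minor): Am (i), Bdim (ii°), C (III), Dm (iv), Em (v), F (VI), G (VII).
Diatonic triads of E minor (harmonic minor): Em (i), F#dim (ii°), Gaug (III+), Am (iv), B (V), C (VI), D#dim (vii°).
Matching root and quality in both lists: Am, C, Em.
That gives 3 common triads.

3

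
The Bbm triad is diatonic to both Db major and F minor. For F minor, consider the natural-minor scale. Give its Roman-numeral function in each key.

vi in Db major; iv in F minor

The scale of Db major is Db Eb F Gb Ab Bb C; Bb is degree 6, and the triad built there (Bb-Db-F) is minor, so it is vi.
The scale of F minor (natural minor) is F G Ab Bb C Db Eb; Bb is degree 4, and the triad built there (Bb-Db-F) is minor, so it is iv.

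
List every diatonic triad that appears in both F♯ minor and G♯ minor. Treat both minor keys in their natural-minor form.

Triads in F♯ minor (natural minor): F♯ minor (i), G♯ diminished (ii°), A major (III), B minor (iv), C♯ minor (v), D major (VI), E major (VII).
Triads in G♯ minor (natural minor): G♯ minor (i), A♯ diminished (ii°), B major (III), C♯ minor (iv), D♯ minor (v), E major (VI), F♯ major (VII).
Shared triads with their functions: C♯ minor (v in F♯ minor, iv in G♯ minor); E major (VII in F♯ minor, VI in G♯ minor).

C♯m, E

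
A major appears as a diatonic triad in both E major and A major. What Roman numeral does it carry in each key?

The scale of E major is E F♯ G♯ A B C♯ D♯; A is degree 4, and the triad built there (A-C♯-E) is major, so it is IV.
The scale of A major is A B C♯ D E F♯ G♯; A is degree 1, and the triad built there (A-C♯-E) is major, so it is I.

IV in E major; I in A major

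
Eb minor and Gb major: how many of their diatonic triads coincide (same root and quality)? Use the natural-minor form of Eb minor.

7

Diatonic triads of Eb minor (natural minor): Ebm (i), Fdim (ii°), Gb (III), Abm (iv), Bbm (v), Cb (VI), Db (VII).
Diatonic triads of Gb major: Gb (I), Abm (ii), Bbm (iii), Cb (IV), Db (V), Ebm (vi), Fdim (vii°).
Matching root and quality in both lists: Ebm, Fdim, Gb, Abm, Bbm, Cb, Db.
That gives 7 common triads.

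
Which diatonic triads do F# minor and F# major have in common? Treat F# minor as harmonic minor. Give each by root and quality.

C#, E#dim

Triads in F# minor (harmonic minor): F#m (i), G#dim (ii°), Aaug (III+), Bm (iv), C# (V), D (VI), E#dim (vii°).
Triads in F# major: F# (I), G#m (ii), A#m (iii), B (IV), C# (V), D#m (vi), E#dim (vii°).
Shared triads with their functions: C# (V in F# minor, V in F# major); E#dim (vii° in F# minor, vii° in F# major).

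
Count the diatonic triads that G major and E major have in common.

0

Diatonic triads of G major: G (I), Am (ii), Bm (iii), C (IV), D (V), Em (vi), F#dim (vii°).
Diatonic triads of E major: E (I), F#m (ii), G#m (iii), A (IV), B (V), C#m (vi), D#dim (vii°).
No triad has the same root and quality in both keys.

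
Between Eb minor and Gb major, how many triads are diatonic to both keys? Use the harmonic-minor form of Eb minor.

4

Diatonic triads of Eb minor (harmonic minor): Eb minor (i), F diminished (ii°), Gb augmented (III+), Ab minor (iv), Bb major (V), Cb major (VI), D diminished (vii°).
Diatonic triads of Gb major: Gb major (I), Ab minor (ii), Bb minor (iii), Cb major (IV), Db major (V), Eb minor (vi), F diminished (vii°).
Matching root and quality in both lists: Eb minor, F diminished, Ab minor, Cb major.
That gives 4 common triads.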